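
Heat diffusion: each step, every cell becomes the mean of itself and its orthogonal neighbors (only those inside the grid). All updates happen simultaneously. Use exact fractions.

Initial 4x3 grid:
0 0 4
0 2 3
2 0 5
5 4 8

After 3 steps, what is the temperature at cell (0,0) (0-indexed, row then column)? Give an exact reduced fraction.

Step 1: cell (0,0) = 0
Step 2: cell (0,0) = 5/6
Step 3: cell (0,0) = 143/144
Full grid after step 3:
  143/144 11531/7200 229/108
  1189/800 11393/6000 9913/3600
  16441/7200 8929/3000 788/225
  857/270 52657/14400 9091/2160

Answer: 143/144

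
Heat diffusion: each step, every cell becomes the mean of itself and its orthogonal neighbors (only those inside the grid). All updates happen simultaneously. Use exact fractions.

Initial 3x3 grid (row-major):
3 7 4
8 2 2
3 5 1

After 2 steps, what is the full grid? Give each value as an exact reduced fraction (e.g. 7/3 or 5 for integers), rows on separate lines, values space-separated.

After step 1:
  6 4 13/3
  4 24/5 9/4
  16/3 11/4 8/3
After step 2:
  14/3 287/60 127/36
  151/30 89/25 281/80
  145/36 311/80 23/9

Answer: 14/3 287/60 127/36
151/30 89/25 281/80
145/36 311/80 23/9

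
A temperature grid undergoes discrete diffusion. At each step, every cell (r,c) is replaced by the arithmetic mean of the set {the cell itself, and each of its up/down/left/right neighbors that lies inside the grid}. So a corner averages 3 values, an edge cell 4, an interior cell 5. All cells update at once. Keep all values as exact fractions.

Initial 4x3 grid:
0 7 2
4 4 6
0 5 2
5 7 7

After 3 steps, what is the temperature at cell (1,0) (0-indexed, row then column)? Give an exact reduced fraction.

Answer: 6007/1800

Derivation:
Step 1: cell (1,0) = 2
Step 2: cell (1,0) = 431/120
Step 3: cell (1,0) = 6007/1800
Full grid after step 3:
  7807/2160 52841/14400 3089/720
  6007/1800 24859/6000 823/200
  601/150 6161/1500 2153/450
  1501/360 4351/900 5233/1080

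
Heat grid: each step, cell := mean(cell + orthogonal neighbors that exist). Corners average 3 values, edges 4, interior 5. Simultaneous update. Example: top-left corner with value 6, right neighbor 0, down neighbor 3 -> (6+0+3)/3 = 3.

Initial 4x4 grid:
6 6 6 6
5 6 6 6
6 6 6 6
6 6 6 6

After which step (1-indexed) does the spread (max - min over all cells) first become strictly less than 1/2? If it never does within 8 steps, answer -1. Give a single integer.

Step 1: max=6, min=17/3, spread=1/3
  -> spread < 1/2 first at step 1
Step 2: max=6, min=689/120, spread=31/120
Step 3: max=6, min=6269/1080, spread=211/1080
Step 4: max=6, min=631157/108000, spread=16843/108000
Step 5: max=53921/9000, min=5693357/972000, spread=130111/972000
Step 6: max=3232841/540000, min=171317633/29160000, spread=3255781/29160000
Step 7: max=3228893/540000, min=5148446309/874800000, spread=82360351/874800000
Step 8: max=580693559/97200000, min=154712683109/26244000000, spread=2074577821/26244000000

Answer: 1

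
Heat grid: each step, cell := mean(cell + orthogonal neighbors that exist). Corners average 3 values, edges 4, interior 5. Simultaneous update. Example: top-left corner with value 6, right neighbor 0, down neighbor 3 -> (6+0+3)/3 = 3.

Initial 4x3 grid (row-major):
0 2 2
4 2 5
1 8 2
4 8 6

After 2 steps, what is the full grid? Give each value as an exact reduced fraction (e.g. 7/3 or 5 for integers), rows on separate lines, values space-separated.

Answer: 7/4 107/40 29/12
61/20 72/25 19/5
109/30 122/25 263/60
181/36 611/120 205/36

Derivation:
After step 1:
  2 3/2 3
  7/4 21/5 11/4
  17/4 21/5 21/4
  13/3 13/2 16/3
After step 2:
  7/4 107/40 29/12
  61/20 72/25 19/5
  109/30 122/25 263/60
  181/36 611/120 205/36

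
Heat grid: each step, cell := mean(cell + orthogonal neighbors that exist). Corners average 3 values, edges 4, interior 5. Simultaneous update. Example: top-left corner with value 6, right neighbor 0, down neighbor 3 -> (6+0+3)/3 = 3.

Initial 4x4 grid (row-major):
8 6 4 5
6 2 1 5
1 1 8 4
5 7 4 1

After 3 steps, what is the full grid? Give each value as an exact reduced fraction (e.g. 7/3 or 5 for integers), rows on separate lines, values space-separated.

After step 1:
  20/3 5 4 14/3
  17/4 16/5 4 15/4
  13/4 19/5 18/5 9/2
  13/3 17/4 5 3
After step 2:
  191/36 283/60 53/12 149/36
  521/120 81/20 371/100 203/48
  469/120 181/50 209/50 297/80
  71/18 1043/240 317/80 25/6
After step 3:
  5171/1080 208/45 3821/900 1841/432
  3169/720 12263/3000 24703/6000 28423/7200
  14233/3600 193/48 3837/1000 9773/2400
  8783/2160 28571/7200 3331/800 1421/360

Answer: 5171/1080 208/45 3821/900 1841/432
3169/720 12263/3000 24703/6000 28423/7200
14233/3600 193/48 3837/1000 9773/2400
8783/2160 28571/7200 3331/800 1421/360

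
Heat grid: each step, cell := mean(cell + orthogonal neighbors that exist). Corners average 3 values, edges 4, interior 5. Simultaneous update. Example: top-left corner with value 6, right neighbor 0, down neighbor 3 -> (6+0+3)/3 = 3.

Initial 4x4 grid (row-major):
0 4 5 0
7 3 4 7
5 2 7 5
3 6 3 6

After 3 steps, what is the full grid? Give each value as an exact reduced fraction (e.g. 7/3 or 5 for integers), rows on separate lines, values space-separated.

After step 1:
  11/3 3 13/4 4
  15/4 4 26/5 4
  17/4 23/5 21/5 25/4
  14/3 7/2 11/2 14/3
After step 2:
  125/36 167/48 309/80 15/4
  47/12 411/100 413/100 389/80
  259/60 411/100 103/20 1147/240
  149/36 137/30 67/15 197/36
After step 3:
  1565/432 26863/7200 9133/2400 499/120
  7117/1800 4739/1200 4423/1000 10513/2400
  7417/1800 1669/375 27163/6000 1459/288
  586/135 7777/1800 1769/360 10597/2160

Answer: 1565/432 26863/7200 9133/2400 499/120
7117/1800 4739/1200 4423/1000 10513/2400
7417/1800 1669/375 27163/6000 1459/288
586/135 7777/1800 1769/360 10597/2160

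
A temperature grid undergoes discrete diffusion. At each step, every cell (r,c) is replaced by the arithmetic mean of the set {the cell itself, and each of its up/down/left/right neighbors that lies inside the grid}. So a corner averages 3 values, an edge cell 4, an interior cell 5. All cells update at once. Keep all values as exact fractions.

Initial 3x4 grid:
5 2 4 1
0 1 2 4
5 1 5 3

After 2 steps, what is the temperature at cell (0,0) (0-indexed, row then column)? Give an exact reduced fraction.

Answer: 97/36

Derivation:
Step 1: cell (0,0) = 7/3
Step 2: cell (0,0) = 97/36
Full grid after step 2:
  97/36 527/240 229/80 31/12
  497/240 263/100 119/50 127/40
  31/12 179/80 259/80 37/12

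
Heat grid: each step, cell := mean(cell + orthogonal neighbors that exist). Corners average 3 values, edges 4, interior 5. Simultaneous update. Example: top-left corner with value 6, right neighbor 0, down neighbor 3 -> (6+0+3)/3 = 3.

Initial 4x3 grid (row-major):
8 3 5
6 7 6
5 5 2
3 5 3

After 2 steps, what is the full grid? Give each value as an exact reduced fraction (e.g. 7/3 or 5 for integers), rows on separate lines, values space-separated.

Answer: 215/36 1289/240 185/36
1339/240 549/100 143/30
1223/240 459/100 257/60
157/36 247/60 34/9

Derivation:
After step 1:
  17/3 23/4 14/3
  13/2 27/5 5
  19/4 24/5 4
  13/3 4 10/3
After step 2:
  215/36 1289/240 185/36
  1339/240 549/100 143/30
  1223/240 459/100 257/60
  157/36 247/60 34/9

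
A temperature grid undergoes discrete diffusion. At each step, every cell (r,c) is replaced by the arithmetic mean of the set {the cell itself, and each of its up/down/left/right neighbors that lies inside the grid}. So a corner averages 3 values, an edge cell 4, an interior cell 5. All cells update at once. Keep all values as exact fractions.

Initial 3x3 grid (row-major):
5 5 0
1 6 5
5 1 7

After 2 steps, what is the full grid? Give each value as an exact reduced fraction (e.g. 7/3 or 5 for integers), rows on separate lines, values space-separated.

Answer: 143/36 73/20 71/18
277/80 211/50 473/120
34/9 901/240 163/36

Derivation:
After step 1:
  11/3 4 10/3
  17/4 18/5 9/2
  7/3 19/4 13/3
After step 2:
  143/36 73/20 71/18
  277/80 211/50 473/120
  34/9 901/240 163/36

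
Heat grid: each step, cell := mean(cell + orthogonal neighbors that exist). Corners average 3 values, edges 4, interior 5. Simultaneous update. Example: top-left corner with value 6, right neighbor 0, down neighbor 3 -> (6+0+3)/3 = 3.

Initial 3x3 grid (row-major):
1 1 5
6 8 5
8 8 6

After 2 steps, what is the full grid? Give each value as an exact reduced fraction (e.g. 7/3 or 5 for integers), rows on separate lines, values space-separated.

After step 1:
  8/3 15/4 11/3
  23/4 28/5 6
  22/3 15/2 19/3
After step 2:
  73/18 941/240 161/36
  427/80 143/25 27/5
  247/36 803/120 119/18

Answer: 73/18 941/240 161/36
427/80 143/25 27/5
247/36 803/120 119/18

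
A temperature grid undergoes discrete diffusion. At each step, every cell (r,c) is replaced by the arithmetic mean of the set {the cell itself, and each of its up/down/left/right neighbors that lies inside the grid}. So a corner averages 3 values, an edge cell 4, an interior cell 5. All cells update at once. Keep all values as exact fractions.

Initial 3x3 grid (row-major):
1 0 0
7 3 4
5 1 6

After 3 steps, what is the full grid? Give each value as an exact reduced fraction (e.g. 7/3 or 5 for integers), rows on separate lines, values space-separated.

After step 1:
  8/3 1 4/3
  4 3 13/4
  13/3 15/4 11/3
After step 2:
  23/9 2 67/36
  7/2 3 45/16
  145/36 59/16 32/9
After step 3:
  145/54 113/48 961/432
  157/48 3 539/192
  1615/432 685/192 181/54

Answer: 145/54 113/48 961/432
157/48 3 539/192
1615/432 685/192 181/54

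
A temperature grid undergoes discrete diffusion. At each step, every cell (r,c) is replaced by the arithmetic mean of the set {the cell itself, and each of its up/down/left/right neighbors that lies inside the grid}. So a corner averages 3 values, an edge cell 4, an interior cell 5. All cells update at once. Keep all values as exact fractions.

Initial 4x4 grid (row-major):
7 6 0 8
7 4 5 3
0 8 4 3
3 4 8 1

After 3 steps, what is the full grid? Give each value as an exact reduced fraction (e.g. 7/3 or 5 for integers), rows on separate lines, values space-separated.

After step 1:
  20/3 17/4 19/4 11/3
  9/2 6 16/5 19/4
  9/2 4 28/5 11/4
  7/3 23/4 17/4 4
After step 2:
  185/36 65/12 119/30 79/18
  65/12 439/100 243/50 431/120
  23/6 517/100 99/25 171/40
  151/36 49/12 49/10 11/3
After step 3:
  575/108 17021/3600 16769/3600 4301/1080
  16901/3600 1894/375 12461/3000 3851/900
  16753/3600 6431/1500 4633/1000 581/150
  109/27 16513/3600 1661/400 1541/360

Answer: 575/108 17021/3600 16769/3600 4301/1080
16901/3600 1894/375 12461/3000 3851/900
16753/3600 6431/1500 4633/1000 581/150
109/27 16513/3600 1661/400 1541/360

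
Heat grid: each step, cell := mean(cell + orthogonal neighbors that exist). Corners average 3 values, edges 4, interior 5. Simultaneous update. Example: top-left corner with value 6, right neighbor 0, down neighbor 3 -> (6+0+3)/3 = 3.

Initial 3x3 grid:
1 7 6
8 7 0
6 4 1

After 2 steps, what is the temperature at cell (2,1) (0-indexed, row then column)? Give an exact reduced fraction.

Step 1: cell (2,1) = 9/2
Step 2: cell (2,1) = 521/120
Full grid after step 2:
  193/36 1207/240 157/36
  661/120 479/100 147/40
  16/3 521/120 29/9

Answer: 521/120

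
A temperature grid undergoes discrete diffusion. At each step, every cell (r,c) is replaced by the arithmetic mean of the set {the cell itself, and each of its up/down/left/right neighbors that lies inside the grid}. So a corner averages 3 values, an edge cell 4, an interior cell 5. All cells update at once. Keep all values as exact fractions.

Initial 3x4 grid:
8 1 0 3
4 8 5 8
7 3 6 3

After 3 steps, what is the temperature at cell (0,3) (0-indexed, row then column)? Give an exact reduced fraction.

Step 1: cell (0,3) = 11/3
Step 2: cell (0,3) = 32/9
Step 3: cell (0,3) = 8869/2160
Full grid after step 3:
  9977/2160 16273/3600 6919/1800 8869/2160
  25469/4800 4603/1000 14149/3000 62947/14400
  2803/540 38221/7200 34501/7200 679/135

Answer: 8869/2160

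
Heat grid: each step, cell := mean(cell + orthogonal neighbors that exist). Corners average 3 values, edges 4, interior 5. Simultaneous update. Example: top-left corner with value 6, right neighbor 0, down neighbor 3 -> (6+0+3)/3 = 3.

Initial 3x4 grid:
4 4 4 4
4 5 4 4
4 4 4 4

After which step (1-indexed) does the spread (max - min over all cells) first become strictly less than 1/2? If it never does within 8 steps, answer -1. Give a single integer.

Answer: 1

Derivation:
Step 1: max=17/4, min=4, spread=1/4
  -> spread < 1/2 first at step 1
Step 2: max=423/100, min=4, spread=23/100
Step 3: max=20011/4800, min=1613/400, spread=131/960
Step 4: max=179351/43200, min=29191/7200, spread=841/8640
Step 5: max=71662051/17280000, min=5853373/1440000, spread=56863/691200
Step 6: max=643614341/155520000, min=52829543/12960000, spread=386393/6220800
Step 7: max=257225723131/62208000000, min=21156358813/5184000000, spread=26795339/497664000
Step 8: max=15413735714129/3732480000000, min=1271246149667/311040000000, spread=254051069/5971968000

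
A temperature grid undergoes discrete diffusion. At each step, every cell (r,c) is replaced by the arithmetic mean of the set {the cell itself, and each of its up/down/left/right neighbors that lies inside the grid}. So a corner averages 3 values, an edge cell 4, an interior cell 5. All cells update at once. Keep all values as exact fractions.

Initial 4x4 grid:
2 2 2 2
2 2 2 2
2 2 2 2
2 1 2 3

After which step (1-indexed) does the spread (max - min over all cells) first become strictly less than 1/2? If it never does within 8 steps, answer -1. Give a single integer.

Step 1: max=7/3, min=5/3, spread=2/3
Step 2: max=79/36, min=433/240, spread=281/720
  -> spread < 1/2 first at step 2
Step 3: max=229/108, min=3943/2160, spread=637/2160
Step 4: max=33647/16200, min=121093/64800, spread=2699/12960
Step 5: max=997559/486000, min=3675919/1944000, spread=314317/1944000
Step 6: max=79211287/38880000, min=111498301/58320000, spread=14637259/116640000
Step 7: max=11815891343/5832000000, min=3369642703/1749600000, spread=1751246999/17496000000
Step 8: max=117718812857/58320000000, min=101702222293/52488000000, spread=42447092783/524880000000

Answer: 2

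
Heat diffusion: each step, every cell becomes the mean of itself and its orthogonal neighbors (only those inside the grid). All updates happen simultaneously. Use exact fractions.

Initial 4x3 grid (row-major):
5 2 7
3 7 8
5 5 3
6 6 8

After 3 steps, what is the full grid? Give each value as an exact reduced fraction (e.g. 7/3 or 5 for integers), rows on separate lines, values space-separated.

After step 1:
  10/3 21/4 17/3
  5 5 25/4
  19/4 26/5 6
  17/3 25/4 17/3
After step 2:
  163/36 77/16 103/18
  217/48 267/50 275/48
  1237/240 136/25 1387/240
  50/9 1367/240 215/36
After step 3:
  499/108 8161/1600 1171/216
  35177/7200 10337/2000 40627/7200
  37207/7200 32891/6000 41257/7200
  2953/540 81589/14400 6281/1080

Answer: 499/108 8161/1600 1171/216
35177/7200 10337/2000 40627/7200
37207/7200 32891/6000 41257/7200
2953/540 81589/14400 6281/1080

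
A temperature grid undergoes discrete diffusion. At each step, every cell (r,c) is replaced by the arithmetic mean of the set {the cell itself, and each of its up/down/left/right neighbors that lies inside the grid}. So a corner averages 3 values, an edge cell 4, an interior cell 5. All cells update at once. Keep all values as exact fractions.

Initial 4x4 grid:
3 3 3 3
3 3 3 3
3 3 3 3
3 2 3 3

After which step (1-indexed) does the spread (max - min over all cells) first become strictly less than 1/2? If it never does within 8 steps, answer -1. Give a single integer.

Step 1: max=3, min=8/3, spread=1/3
  -> spread < 1/2 first at step 1
Step 2: max=3, min=329/120, spread=31/120
Step 3: max=3, min=3029/1080, spread=211/1080
Step 4: max=3, min=307157/108000, spread=16843/108000
Step 5: max=26921/9000, min=2777357/972000, spread=130111/972000
Step 6: max=1612841/540000, min=83837633/29160000, spread=3255781/29160000
Step 7: max=1608893/540000, min=2524046309/874800000, spread=82360351/874800000
Step 8: max=289093559/97200000, min=75980683109/26244000000, spread=2074577821/26244000000

Answer: 1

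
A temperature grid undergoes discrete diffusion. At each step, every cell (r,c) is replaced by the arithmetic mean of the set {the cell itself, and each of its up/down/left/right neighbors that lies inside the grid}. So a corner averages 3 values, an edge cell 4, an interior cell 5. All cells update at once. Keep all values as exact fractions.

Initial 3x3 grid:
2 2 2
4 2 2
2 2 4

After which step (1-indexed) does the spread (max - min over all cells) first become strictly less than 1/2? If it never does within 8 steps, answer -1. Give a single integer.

Step 1: max=8/3, min=2, spread=2/3
Step 2: max=307/120, min=13/6, spread=47/120
  -> spread < 1/2 first at step 2
Step 3: max=1381/540, min=91/40, spread=61/216
Step 4: max=81437/32400, min=50033/21600, spread=511/2592
Step 5: max=4847089/1944000, min=3051851/1296000, spread=4309/31104
Step 6: max=288263633/116640000, min=61538099/25920000, spread=36295/373248
Step 7: max=17205843901/6998400000, min=11152049059/4665600000, spread=305773/4478976
Step 8: max=1027905511397/419904000000, min=671853929473/279936000000, spread=2575951/53747712

Answer: 2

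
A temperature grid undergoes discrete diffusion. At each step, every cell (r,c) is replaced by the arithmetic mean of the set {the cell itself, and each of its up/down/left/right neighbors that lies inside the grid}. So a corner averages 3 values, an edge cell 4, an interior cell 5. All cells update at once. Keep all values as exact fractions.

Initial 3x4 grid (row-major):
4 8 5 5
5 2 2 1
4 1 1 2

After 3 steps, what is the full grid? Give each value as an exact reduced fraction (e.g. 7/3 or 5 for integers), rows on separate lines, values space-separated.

Answer: 4883/1080 29953/7200 27613/7200 7237/2160
6039/1600 1767/500 5723/2000 2177/800
7001/2160 9589/3600 4097/1800 1073/540

Derivation:
After step 1:
  17/3 19/4 5 11/3
  15/4 18/5 11/5 5/2
  10/3 2 3/2 4/3
After step 2:
  85/18 1141/240 937/240 67/18
  327/80 163/50 74/25 97/40
  109/36 313/120 211/120 16/9
After step 3:
  4883/1080 29953/7200 27613/7200 7237/2160
  6039/1600 1767/500 5723/2000 2177/800
  7001/2160 9589/3600 4097/1800 1073/540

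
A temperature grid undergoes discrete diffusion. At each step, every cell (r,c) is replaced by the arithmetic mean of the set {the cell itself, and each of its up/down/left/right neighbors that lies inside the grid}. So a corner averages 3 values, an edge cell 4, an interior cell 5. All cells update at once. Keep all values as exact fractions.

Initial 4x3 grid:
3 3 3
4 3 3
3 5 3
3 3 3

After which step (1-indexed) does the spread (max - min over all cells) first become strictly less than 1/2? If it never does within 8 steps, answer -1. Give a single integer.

Answer: 3

Derivation:
Step 1: max=15/4, min=3, spread=3/4
Step 2: max=71/20, min=3, spread=11/20
Step 3: max=69/20, min=1141/360, spread=101/360
  -> spread < 1/2 first at step 3
Step 4: max=14633/4320, min=6859/2160, spread=61/288
Step 5: max=121241/36000, min=2791/864, spread=464/3375
Step 6: max=52232513/15552000, min=12594667/3888000, spread=370769/3110400
Step 7: max=3120285907/933120000, min=760374793/233280000, spread=5252449/62208000
Step 8: max=186955397993/55987200000, min=564524507/172800000, spread=161978309/2239488000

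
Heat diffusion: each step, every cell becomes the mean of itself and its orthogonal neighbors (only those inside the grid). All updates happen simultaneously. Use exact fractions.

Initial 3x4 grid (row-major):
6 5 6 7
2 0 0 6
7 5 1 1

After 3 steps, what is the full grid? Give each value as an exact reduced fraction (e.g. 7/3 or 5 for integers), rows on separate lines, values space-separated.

Answer: 4237/1080 1127/288 5767/1440 9341/2160
1203/320 27/8 1357/400 1697/480
7699/2160 229/72 2011/720 3233/1080

Derivation:
After step 1:
  13/3 17/4 9/2 19/3
  15/4 12/5 13/5 7/2
  14/3 13/4 7/4 8/3
After step 2:
  37/9 929/240 1061/240 43/9
  303/80 13/4 59/20 151/40
  35/9 181/60 77/30 95/36
After step 3:
  4237/1080 1127/288 5767/1440 9341/2160
  1203/320 27/8 1357/400 1697/480
  7699/2160 229/72 2011/720 3233/1080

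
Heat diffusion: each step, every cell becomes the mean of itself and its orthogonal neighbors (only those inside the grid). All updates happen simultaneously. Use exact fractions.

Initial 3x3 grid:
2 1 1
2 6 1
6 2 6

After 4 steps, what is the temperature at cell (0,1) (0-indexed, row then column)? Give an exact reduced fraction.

Answer: 1096643/432000

Derivation:
Step 1: cell (0,1) = 5/2
Step 2: cell (0,1) = 227/120
Step 3: cell (0,1) = 18769/7200
Step 4: cell (0,1) = 1096643/432000
Full grid after step 4:
  181129/64800 1096643/432000 14167/5400
  217253/72000 30937/10000 408131/144000
  113077/32400 357817/108000 23981/7200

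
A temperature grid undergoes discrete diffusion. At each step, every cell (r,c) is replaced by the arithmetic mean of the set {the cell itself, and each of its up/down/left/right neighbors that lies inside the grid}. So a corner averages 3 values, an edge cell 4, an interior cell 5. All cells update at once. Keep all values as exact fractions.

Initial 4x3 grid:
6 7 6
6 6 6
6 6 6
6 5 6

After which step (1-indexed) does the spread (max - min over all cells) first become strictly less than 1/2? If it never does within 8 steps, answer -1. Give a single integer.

Answer: 3

Derivation:
Step 1: max=19/3, min=17/3, spread=2/3
Step 2: max=1507/240, min=1373/240, spread=67/120
Step 3: max=13397/2160, min=12523/2160, spread=437/1080
  -> spread < 1/2 first at step 3
Step 4: max=1066751/172800, min=1006849/172800, spread=29951/86400
Step 5: max=9537961/1555200, min=9124439/1555200, spread=206761/777600
Step 6: max=760926763/124416000, min=732065237/124416000, spread=14430763/62208000
Step 7: max=9097806109/1492992000, min=8818097891/1492992000, spread=139854109/746496000
Step 8: max=544591663559/89579520000, min=530362576441/89579520000, spread=7114543559/44789760000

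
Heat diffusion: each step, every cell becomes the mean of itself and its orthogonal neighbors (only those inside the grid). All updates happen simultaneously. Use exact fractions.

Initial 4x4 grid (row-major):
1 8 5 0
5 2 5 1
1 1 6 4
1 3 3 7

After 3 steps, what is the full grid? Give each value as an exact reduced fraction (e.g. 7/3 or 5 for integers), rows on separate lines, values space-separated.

Answer: 8107/2160 13433/3600 4403/1200 391/120
22351/7200 4241/1200 3559/1000 1037/300
18391/7200 4519/1500 21889/6000 3509/900
1219/540 20461/7200 27157/7200 8863/2160

Derivation:
After step 1:
  14/3 4 9/2 2
  9/4 21/5 19/5 5/2
  2 13/5 19/5 9/2
  5/3 2 19/4 14/3
After step 2:
  131/36 521/120 143/40 3
  787/240 337/100 94/25 16/5
  511/240 73/25 389/100 58/15
  17/9 661/240 913/240 167/36
After step 3:
  8107/2160 13433/3600 4403/1200 391/120
  22351/7200 4241/1200 3559/1000 1037/300
  18391/7200 4519/1500 21889/6000 3509/900
  1219/540 20461/7200 27157/7200 8863/2160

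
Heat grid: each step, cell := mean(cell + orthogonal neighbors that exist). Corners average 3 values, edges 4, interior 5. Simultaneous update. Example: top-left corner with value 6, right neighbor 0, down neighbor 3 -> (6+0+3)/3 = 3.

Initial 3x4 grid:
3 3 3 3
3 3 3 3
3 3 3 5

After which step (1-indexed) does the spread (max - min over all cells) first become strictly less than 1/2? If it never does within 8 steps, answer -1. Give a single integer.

Step 1: max=11/3, min=3, spread=2/3
Step 2: max=32/9, min=3, spread=5/9
Step 3: max=365/108, min=3, spread=41/108
  -> spread < 1/2 first at step 3
Step 4: max=43097/12960, min=3, spread=4217/12960
Step 5: max=2541949/777600, min=10879/3600, spread=38417/155520
Step 6: max=151168211/46656000, min=218597/72000, spread=1903471/9331200
Step 7: max=8999069089/2799360000, min=6595759/2160000, spread=18038617/111974400
Step 8: max=537152982851/167961600000, min=596126759/194400000, spread=883978523/6718464000

Answer: 3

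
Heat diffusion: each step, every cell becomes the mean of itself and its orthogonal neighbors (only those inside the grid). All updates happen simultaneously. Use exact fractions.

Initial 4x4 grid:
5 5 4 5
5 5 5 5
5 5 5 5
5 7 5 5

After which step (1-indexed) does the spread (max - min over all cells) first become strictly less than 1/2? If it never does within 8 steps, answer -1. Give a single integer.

Answer: 4

Derivation:
Step 1: max=17/3, min=14/3, spread=1
Step 2: max=331/60, min=569/120, spread=31/40
Step 3: max=2911/540, min=5189/1080, spread=211/360
Step 4: max=86041/16200, min=156959/32400, spread=5041/10800
  -> spread < 1/2 first at step 4
Step 5: max=2564377/486000, min=4738421/972000, spread=130111/324000
Step 6: max=38174537/7290000, min=28586161/5832000, spread=3255781/9720000
Step 7: max=2278357021/437400000, min=4309632989/874800000, spread=82360351/291600000
Step 8: max=17005736839/3280500000, min=129822161249/26244000000, spread=2074577821/8748000000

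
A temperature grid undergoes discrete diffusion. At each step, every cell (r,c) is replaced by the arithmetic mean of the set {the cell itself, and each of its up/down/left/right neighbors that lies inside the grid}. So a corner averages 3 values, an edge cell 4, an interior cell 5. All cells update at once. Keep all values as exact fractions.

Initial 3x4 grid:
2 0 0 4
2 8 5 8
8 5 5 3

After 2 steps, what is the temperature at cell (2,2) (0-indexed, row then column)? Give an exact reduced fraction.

Answer: 323/60

Derivation:
Step 1: cell (2,2) = 9/2
Step 2: cell (2,2) = 323/60
Full grid after step 2:
  53/18 121/48 279/80 15/4
  23/6 116/25 419/100 293/60
  11/2 5 323/60 89/18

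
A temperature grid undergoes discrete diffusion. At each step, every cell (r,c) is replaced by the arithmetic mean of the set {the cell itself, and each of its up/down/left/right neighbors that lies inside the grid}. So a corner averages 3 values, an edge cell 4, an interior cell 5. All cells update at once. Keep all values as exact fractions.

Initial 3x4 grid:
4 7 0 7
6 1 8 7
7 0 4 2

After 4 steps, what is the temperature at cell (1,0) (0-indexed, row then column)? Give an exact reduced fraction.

Answer: 622117/144000

Derivation:
Step 1: cell (1,0) = 9/2
Step 2: cell (1,0) = 189/40
Step 3: cell (1,0) = 10103/2400
Step 4: cell (1,0) = 622117/144000
Full grid after step 4:
  282319/64800 242167/54000 244057/54000 155717/32400
  622117/144000 250373/60000 22379/5000 109597/24000
  263069/64800 445459/108000 448489/108000 36223/8100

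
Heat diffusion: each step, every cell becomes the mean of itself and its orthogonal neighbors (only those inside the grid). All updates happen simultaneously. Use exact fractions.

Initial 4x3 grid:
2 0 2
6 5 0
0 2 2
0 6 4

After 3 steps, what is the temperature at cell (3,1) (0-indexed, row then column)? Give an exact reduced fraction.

Step 1: cell (3,1) = 3
Step 2: cell (3,1) = 3
Step 3: cell (3,1) = 407/150
Full grid after step 3:
  2663/1080 32977/14400 2033/1080
  19051/7200 14093/6000 16351/7200
  2009/800 2713/1000 6127/2400
  379/144 407/150 47/16

Answer: 407/150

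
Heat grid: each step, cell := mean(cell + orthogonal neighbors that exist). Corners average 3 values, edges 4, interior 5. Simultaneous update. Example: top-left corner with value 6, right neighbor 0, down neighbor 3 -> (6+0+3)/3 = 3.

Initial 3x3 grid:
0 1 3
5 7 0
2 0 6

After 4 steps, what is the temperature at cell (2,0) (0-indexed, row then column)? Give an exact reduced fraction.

Step 1: cell (2,0) = 7/3
Step 2: cell (2,0) = 115/36
Step 3: cell (2,0) = 6101/2160
Step 4: cell (2,0) = 384547/129600
Full grid after step 4:
  118249/43200 2234249/864000 350797/129600
  1182937/432000 64793/22500 585281/216000
  384547/129600 2459249/864000 127399/43200

Answer: 384547/129600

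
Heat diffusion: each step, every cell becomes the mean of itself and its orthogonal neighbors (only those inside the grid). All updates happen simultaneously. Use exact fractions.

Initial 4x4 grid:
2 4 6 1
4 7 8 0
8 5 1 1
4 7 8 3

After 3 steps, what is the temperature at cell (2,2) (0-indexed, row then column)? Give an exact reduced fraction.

Step 1: cell (2,2) = 23/5
Step 2: cell (2,2) = 103/25
Step 3: cell (2,2) = 873/200
Full grid after step 3:
  626/135 2051/450 913/225 7109/2160
  4507/900 731/150 24347/6000 23891/7200
  4891/900 6223/1200 873/200 7897/2400
  12341/2160 39203/7200 10777/2400 1351/360

Answer: 873/200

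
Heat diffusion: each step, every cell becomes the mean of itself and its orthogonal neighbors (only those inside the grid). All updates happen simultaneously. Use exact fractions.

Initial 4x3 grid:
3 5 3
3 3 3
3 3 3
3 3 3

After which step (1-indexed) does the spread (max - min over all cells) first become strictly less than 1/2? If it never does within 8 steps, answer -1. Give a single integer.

Answer: 3

Derivation:
Step 1: max=11/3, min=3, spread=2/3
Step 2: max=427/120, min=3, spread=67/120
Step 3: max=3677/1080, min=3, spread=437/1080
  -> spread < 1/2 first at step 3
Step 4: max=1453531/432000, min=1509/500, spread=29951/86400
Step 5: max=12879821/3888000, min=10283/3375, spread=206761/777600
Step 6: max=5121795571/1555200000, min=8265671/2700000, spread=14430763/62208000
Step 7: max=305043741689/93312000000, min=665652727/216000000, spread=139854109/746496000
Step 8: max=18218631890251/5598720000000, min=60171228977/19440000000, spread=7114543559/44789760000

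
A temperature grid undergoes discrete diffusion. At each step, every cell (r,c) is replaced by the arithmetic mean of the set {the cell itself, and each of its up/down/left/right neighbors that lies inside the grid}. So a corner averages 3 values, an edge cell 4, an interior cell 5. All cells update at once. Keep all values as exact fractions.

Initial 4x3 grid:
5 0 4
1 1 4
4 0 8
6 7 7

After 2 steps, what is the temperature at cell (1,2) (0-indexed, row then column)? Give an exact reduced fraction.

Step 1: cell (1,2) = 17/4
Step 2: cell (1,2) = 193/60
Full grid after step 2:
  29/12 251/120 113/36
  87/40 147/50 193/60
  91/24 177/50 61/12
  161/36 11/2 205/36

Answer: 193/60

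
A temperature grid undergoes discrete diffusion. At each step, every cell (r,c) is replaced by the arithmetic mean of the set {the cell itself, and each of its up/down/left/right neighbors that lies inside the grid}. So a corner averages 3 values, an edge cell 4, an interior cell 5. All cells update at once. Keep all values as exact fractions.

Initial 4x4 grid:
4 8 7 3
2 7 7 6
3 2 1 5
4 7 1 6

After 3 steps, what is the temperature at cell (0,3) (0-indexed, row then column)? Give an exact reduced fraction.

Step 1: cell (0,3) = 16/3
Step 2: cell (0,3) = 101/18
Step 3: cell (0,3) = 6013/1080
Full grid after step 3:
  5351/1080 39043/7200 8023/1440 6013/1080
  32623/7200 14219/3000 15277/3000 7243/1440
  27679/7200 25/6 2089/500 10621/2400
  413/108 26929/7200 3177/800 179/45

Answer: 6013/1080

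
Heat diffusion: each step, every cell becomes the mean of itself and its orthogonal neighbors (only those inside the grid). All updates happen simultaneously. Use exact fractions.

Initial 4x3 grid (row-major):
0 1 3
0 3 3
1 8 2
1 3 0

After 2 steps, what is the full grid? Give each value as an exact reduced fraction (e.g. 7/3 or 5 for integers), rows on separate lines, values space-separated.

Answer: 37/36 89/48 41/18
41/24 119/50 17/6
257/120 303/100 83/30
43/18 73/30 95/36

Derivation:
After step 1:
  1/3 7/4 7/3
  1 3 11/4
  5/2 17/5 13/4
  5/3 3 5/3
After step 2:
  37/36 89/48 41/18
  41/24 119/50 17/6
  257/120 303/100 83/30
  43/18 73/30 95/36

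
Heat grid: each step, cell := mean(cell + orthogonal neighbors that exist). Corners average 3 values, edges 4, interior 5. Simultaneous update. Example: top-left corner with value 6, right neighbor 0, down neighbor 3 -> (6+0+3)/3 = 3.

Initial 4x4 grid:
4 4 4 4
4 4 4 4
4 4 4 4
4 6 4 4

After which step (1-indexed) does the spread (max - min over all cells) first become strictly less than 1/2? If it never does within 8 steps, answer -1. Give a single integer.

Answer: 3

Derivation:
Step 1: max=14/3, min=4, spread=2/3
Step 2: max=271/60, min=4, spread=31/60
Step 3: max=2371/540, min=4, spread=211/540
  -> spread < 1/2 first at step 3
Step 4: max=232843/54000, min=4, spread=16843/54000
Step 5: max=2082643/486000, min=18079/4500, spread=130111/486000
Step 6: max=61962367/14580000, min=1087159/270000, spread=3255781/14580000
Step 7: max=1849953691/437400000, min=1091107/270000, spread=82360351/437400000
Step 8: max=55239316891/13122000000, min=196906441/48600000, spread=2074577821/13122000000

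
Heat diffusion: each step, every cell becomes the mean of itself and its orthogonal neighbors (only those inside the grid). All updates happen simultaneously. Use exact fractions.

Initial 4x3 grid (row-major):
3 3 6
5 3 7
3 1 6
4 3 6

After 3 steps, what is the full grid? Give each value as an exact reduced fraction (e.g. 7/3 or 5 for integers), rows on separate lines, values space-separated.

After step 1:
  11/3 15/4 16/3
  7/2 19/5 11/2
  13/4 16/5 5
  10/3 7/2 5
After step 2:
  131/36 331/80 175/36
  853/240 79/20 589/120
  797/240 15/4 187/40
  121/36 451/120 9/2
After step 3:
  4079/1080 1327/320 10013/2160
  5207/1440 203/50 3311/720
  1007/288 4669/1200 107/24
  7517/2160 5533/1440 194/45

Answer: 4079/1080 1327/320 10013/2160
5207/1440 203/50 3311/720
1007/288 4669/1200 107/24
7517/2160 5533/1440 194/45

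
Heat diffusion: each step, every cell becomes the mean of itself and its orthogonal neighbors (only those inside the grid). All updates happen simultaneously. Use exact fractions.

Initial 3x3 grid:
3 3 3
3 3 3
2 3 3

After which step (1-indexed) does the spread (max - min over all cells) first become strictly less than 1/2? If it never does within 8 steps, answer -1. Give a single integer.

Step 1: max=3, min=8/3, spread=1/3
  -> spread < 1/2 first at step 1
Step 2: max=3, min=49/18, spread=5/18
Step 3: max=3, min=607/216, spread=41/216
Step 4: max=1069/360, min=36749/12960, spread=347/2592
Step 5: max=10643/3600, min=2225863/777600, spread=2921/31104
Step 6: max=1270517/432000, min=134139461/46656000, spread=24611/373248
Step 7: max=28503259/9720000, min=8079357967/2799360000, spread=207329/4478976
Step 8: max=1516398401/518400000, min=485854847549/167961600000, spread=1746635/53747712

Answer: 1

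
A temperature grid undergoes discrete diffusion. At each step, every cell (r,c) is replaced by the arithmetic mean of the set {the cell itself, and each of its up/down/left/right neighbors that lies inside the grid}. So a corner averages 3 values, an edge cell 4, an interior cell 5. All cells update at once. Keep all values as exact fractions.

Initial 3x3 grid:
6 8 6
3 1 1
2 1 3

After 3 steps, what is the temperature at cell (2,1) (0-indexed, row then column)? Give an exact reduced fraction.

Answer: 34091/14400

Derivation:
Step 1: cell (2,1) = 7/4
Step 2: cell (2,1) = 493/240
Step 3: cell (2,1) = 34091/14400
Full grid after step 3:
  9133/2160 60341/14400 181/45
  12029/3600 19517/6000 45191/14400
  1841/720 34091/14400 2579/1080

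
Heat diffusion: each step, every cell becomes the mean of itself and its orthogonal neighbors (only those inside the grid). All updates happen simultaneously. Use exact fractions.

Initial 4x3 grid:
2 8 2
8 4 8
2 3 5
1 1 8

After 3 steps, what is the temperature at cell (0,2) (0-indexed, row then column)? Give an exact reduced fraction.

Answer: 3889/720

Derivation:
Step 1: cell (0,2) = 6
Step 2: cell (0,2) = 59/12
Step 3: cell (0,2) = 3889/720
Full grid after step 3:
  1817/360 5857/1200 3889/720
  847/200 9997/2000 11789/2400
  13471/3600 3881/1000 34867/7200
  1255/432 17743/4800 443/108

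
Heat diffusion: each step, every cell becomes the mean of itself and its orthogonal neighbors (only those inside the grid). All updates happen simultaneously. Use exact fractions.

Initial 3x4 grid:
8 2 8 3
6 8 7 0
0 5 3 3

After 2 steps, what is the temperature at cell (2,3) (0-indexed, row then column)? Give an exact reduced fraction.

Answer: 13/4

Derivation:
Step 1: cell (2,3) = 2
Step 2: cell (2,3) = 13/4
Full grid after step 2:
  52/9 673/120 611/120 143/36
  201/40 134/25 471/100 847/240
  79/18 533/120 157/40 13/4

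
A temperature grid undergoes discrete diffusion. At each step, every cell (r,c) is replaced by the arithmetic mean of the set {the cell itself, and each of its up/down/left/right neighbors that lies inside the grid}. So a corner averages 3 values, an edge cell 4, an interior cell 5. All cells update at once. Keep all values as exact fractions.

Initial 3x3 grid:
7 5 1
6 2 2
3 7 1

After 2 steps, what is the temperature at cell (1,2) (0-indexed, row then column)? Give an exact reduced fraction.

Step 1: cell (1,2) = 3/2
Step 2: cell (1,2) = 119/40
Full grid after step 2:
  19/4 1009/240 95/36
  607/120 87/25 119/40
  157/36 979/240 97/36

Answer: 119/40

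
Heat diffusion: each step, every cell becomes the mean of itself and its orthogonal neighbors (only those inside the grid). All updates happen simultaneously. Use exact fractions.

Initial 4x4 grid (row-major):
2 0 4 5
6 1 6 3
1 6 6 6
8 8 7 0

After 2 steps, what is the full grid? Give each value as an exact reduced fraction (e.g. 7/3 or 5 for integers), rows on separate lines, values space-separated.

Answer: 83/36 359/120 27/8 17/4
853/240 329/100 91/20 67/16
1069/240 269/50 118/25 1157/240
109/18 677/120 691/120 40/9

Derivation:
After step 1:
  8/3 7/4 15/4 4
  5/2 19/5 4 5
  21/4 22/5 31/5 15/4
  17/3 29/4 21/4 13/3
After step 2:
  83/36 359/120 27/8 17/4
  853/240 329/100 91/20 67/16
  1069/240 269/50 118/25 1157/240
  109/18 677/120 691/120 40/9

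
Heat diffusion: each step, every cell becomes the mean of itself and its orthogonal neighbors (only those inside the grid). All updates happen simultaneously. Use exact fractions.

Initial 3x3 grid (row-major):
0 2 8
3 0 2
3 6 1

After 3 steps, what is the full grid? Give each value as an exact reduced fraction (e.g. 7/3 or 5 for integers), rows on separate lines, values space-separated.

After step 1:
  5/3 5/2 4
  3/2 13/5 11/4
  4 5/2 3
After step 2:
  17/9 323/120 37/12
  293/120 237/100 247/80
  8/3 121/40 11/4
After step 3:
  316/135 18061/7200 709/240
  16861/7200 16339/6000 13549/4800
  122/45 6487/2400 709/240

Answer: 316/135 18061/7200 709/240
16861/7200 16339/6000 13549/4800
122/45 6487/2400 709/240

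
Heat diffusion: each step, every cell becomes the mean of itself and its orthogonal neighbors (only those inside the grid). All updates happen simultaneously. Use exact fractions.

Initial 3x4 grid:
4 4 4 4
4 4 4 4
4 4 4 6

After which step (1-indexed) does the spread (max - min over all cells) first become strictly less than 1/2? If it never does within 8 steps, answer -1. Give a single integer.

Step 1: max=14/3, min=4, spread=2/3
Step 2: max=41/9, min=4, spread=5/9
Step 3: max=473/108, min=4, spread=41/108
  -> spread < 1/2 first at step 3
Step 4: max=56057/12960, min=4, spread=4217/12960
Step 5: max=3319549/777600, min=14479/3600, spread=38417/155520
Step 6: max=197824211/46656000, min=290597/72000, spread=1903471/9331200
Step 7: max=11798429089/2799360000, min=8755759/2160000, spread=18038617/111974400
Step 8: max=705114582851/167961600000, min=790526759/194400000, spread=883978523/6718464000

Answer: 3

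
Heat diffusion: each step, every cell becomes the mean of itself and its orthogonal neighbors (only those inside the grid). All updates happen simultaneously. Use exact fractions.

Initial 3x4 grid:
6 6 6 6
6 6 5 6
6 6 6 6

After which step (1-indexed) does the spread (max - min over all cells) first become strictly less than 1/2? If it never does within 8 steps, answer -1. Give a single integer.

Answer: 1

Derivation:
Step 1: max=6, min=23/4, spread=1/4
  -> spread < 1/2 first at step 1
Step 2: max=6, min=577/100, spread=23/100
Step 3: max=2387/400, min=27989/4800, spread=131/960
Step 4: max=42809/7200, min=252649/43200, spread=841/8640
Step 5: max=8546627/1440000, min=101137949/17280000, spread=56863/691200
Step 6: max=76770457/12960000, min=911585659/155520000, spread=386393/6220800
Step 7: max=30683641187/5184000000, min=364854276869/62208000000, spread=26795339/497664000
Step 8: max=1839153850333/311040000000, min=21911064285871/3732480000000, spread=254051069/5971968000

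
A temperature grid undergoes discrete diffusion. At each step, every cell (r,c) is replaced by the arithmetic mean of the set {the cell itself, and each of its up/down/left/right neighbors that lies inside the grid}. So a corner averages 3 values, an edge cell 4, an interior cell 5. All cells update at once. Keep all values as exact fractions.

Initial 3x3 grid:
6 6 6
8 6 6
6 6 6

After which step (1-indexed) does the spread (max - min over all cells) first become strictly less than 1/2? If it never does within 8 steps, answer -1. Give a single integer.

Answer: 3

Derivation:
Step 1: max=20/3, min=6, spread=2/3
Step 2: max=787/120, min=6, spread=67/120
Step 3: max=6917/1080, min=607/100, spread=1807/5400
  -> spread < 1/2 first at step 3
Step 4: max=2749963/432000, min=16561/2700, spread=33401/144000
Step 5: max=24557933/3888000, min=1663391/270000, spread=3025513/19440000
Step 6: max=9796126867/1555200000, min=89155949/14400000, spread=53531/497664
Step 7: max=585904925849/93312000000, min=24119116051/3888000000, spread=450953/5971968
Step 8: max=35101223560603/5598720000000, min=2900368610519/466560000000, spread=3799043/71663616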